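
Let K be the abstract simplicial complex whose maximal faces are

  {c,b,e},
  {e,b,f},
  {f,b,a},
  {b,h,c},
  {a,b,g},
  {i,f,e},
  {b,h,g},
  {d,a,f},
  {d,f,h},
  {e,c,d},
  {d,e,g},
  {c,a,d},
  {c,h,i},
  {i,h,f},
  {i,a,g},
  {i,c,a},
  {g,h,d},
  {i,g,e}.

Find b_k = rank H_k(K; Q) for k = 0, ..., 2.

b_0 = 1, b_1 = 2, b_2 = 1.

Fix the vertex order a < b < c < d < e < f < g < h < i and write every simplex with vertices in increasing order. Then dim K = 2 and the simplices of K are:

  0-simplices (9): a, b, c, d, e, f, g, h, i
  1-simplices (27): ab, ac, ad, af, ag, ai, bc, be, bf, bg, bh, cd, ce, ch, ci, de, df, dg, dh, ef, eg, ei, fh, fi, gh, gi, hi
  2-simplices (18): abf, abg, acd, aci, adf, agi, bce, bch, bef, bgh, cde, chi, deg, dfh, dgh, efi, egi, fhi

so the chain groups are C_0 ≅ Z^9, C_1 ≅ Z^27, C_2 ≅ Z^18.

Boundary ∂_1: C_1 → C_0 sends each edge [p,q] (with p < q) to q − p.
The resulting 9×27 matrix has rank 8, and its Smith normal form has invariant factors (1,1,1,1,1,1,1,1).

∂_2: C_2 → C_1 sends each 2-simplex [p,q,r] to [q,r] − [p,r] + [p,q]. For instance
  ∂bch = ch − bh + bc,
  ∂bce = ce − be + bc.
As a 27×18 matrix over Z this has rank 17, with invariant factors (1,1,1,1,1,1,1,1,1,1,1,1,1,1,1,1,1).

From H_k ≅ ker(∂_k) / im(∂_{k+1}) we obtain:

  H_0: rank C_0 − rank ∂_1 = 9 − 8 = 1, and the invariant factors of ∂_1 are all 1, so H_0 ≅ Z.
  H_1: rank ker ∂_1 − rank ∂_2 = (27 − 8) − 17 = 2, and the invariant factors of ∂_2 are all 1, so H_1 ≅ Z^2.
  H_2: rank ker ∂_2 − rank ∂_3 = (18 − 17) − 0 = 1, and there is no ∂_3, so H_2 ≅ Z.

Hence the Betti numbers are b_0 = 1, b_1 = 2, b_2 = 1.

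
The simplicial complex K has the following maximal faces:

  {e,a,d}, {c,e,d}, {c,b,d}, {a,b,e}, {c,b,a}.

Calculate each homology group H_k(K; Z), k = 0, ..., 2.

Order the vertices as a < b < c < d < e. Listing each simplex with vertices in this order, K has dimension 2 with simplices:

  0-simplices (5): a, b, c, d, e
  1-simplices (10): ab, ac, ad, ae, bc, bd, be, cd, ce, de
  2-simplices (5): abc, abe, ade, bcd, cde

so the chain groups are C_0 ≅ Z^5, C_1 ≅ Z^10, C_2 ≅ Z^5.

Boundary ∂_1: C_1 → C_0 maps an edge to its endpoints' difference, ∂[p,q] = q − p.
This gives a 5×10 integer matrix of rank 4; reducing to Smith normal form yields diagonal entries (1,1,1,1).

Boundary ∂_2: C_2 → C_1 acts by ∂[p,q,r] = [q,r] − [p,r] + [p,q]. For instance
  ∂abe = be − ae + ab,
  ∂abc = bc − ac + ab.
The 10×5 boundary matrix has rank 5 and Smith normal form diag(1,1,1,1,1).

Now H_k = ker ∂_k / im ∂_{k+1}, so:

  H_0: rank C_0 − rank ∂_1 = 5 − 4 = 1, and the invariant factors of ∂_1 are all 1, so H_0 = Z.
  H_1: rank ker ∂_1 − rank ∂_2 = (10 − 4) − 5 = 1, and the invariant factors of ∂_2 are all 1, so H_1 = Z.
  H_2: rank ker ∂_2 − rank ∂_3 = (5 − 5) − 0 = 0, and there is no ∂_3, so H_2 = 0.

H_0 = Z,  H_1 = Z,  H_2 = 0.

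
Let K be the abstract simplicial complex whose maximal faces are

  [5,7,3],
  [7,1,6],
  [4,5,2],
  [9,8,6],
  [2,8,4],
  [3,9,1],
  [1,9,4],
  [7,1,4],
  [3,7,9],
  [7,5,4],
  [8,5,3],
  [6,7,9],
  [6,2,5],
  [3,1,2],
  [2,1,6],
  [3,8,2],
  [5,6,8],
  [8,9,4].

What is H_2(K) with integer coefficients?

We work with the vertex ordering 1 < 2 < 3 < 4 < 5 < 6 < 7 < 8 < 9. The simplices of K, each written with vertices in increasing order, are:

  0-simplices (9): [1], [2], [3], [4], [5], [6], [7], [8], [9]
  1-simplices (27): (27 of them)
  2-simplices (18): [1,2,3], [1,2,6], [1,3,9], [1,4,7], [1,4,9], [1,6,7], [2,3,8], [2,4,5], [2,4,8], [2,5,6], [3,5,7], [3,5,8], [3,7,9], [4,5,7], [4,8,9], [5,6,8], [6,7,9], [6,8,9]

giving chain groups C_0 ≅ Z^9, C_1 ≅ Z^27, C_2 ≅ Z^18.

∂_1: C_1 → C_0 maps an edge to its endpoints' difference, ∂[p,q] = q − p. For instance
  ∂[3,9] = [9] − [3].
The 9×27 boundary matrix has rank 8 and Smith normal form diag(1,1,1,1,1,1,1,1).

Boundary ∂_2: C_2 → C_1 sends each 2-simplex [p,q,r] to [q,r] − [p,r] + [p,q]. For instance
  ∂[4,8,9] = [8,9] − [4,9] + [4,8],
  ∂[4,5,7] = [5,7] − [4,7] + [4,5].
This gives a 27×18 integer matrix of rank 18; reducing to Smith normal form yields diagonal entries (1,1,1,1,1,1,1,1,1,1,1,1,1,1,1,1,1,2).

From H_k ≅ ker(∂_k) / im(∂_{k+1}) we obtain:

  H_2: rank ker ∂_2 − rank ∂_3 = (18 − 18) − 0 = 0, and there is no ∂_3, so H_2 ≅ 0.

H_2 = 0.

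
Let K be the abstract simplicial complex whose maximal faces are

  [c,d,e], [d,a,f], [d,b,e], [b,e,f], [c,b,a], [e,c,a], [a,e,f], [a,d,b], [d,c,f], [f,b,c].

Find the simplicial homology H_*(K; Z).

H_0 = Z,  H_1 = Z/2,  H_2 = 0.

We work with the vertex ordering a < b < c < d < e < f. The simplices of K, each written with vertices in increasing order, are:

  0-simplices (6): a, b, c, d, e, f
  1-simplices (15): ab, ac, ad, ae, af, bc, bd, be, bf, cd, ce, cf, de, df, ef
  2-simplices (10): abc, abd, ace, adf, aef, bcf, bde, bef, cde, cdf

giving chain groups C_0 ≅ Z^6, C_1 ≅ Z^15, C_2 ≅ Z^10.

Boundary ∂_1: C_1 → C_0 sends each edge [p,q] (with p < q) to q − p. For instance
  ∂af = f − a.
As a 6×15 matrix over Z this has rank 5, with invariant factors (1,1,1,1,1).

Boundary ∂_2: C_2 → C_1 maps a triangle to the signed sum of its edges. For instance
  ∂cdf = df − cf + cd,
  ∂abc = bc − ac + ab.
As a 15×10 matrix over Z this has rank 10, with invariant factors (1,1,1,1,1,1,1,1,1,2).

Computing H_k = (kernel of ∂_k) / (image of ∂_{k+1}):

  H_0: rank C_0 − rank ∂_1 = 6 − 5 = 1, and the invariant factors of ∂_1 are all 1, so H_0 ≅ Z.
  H_1: rank ker ∂_1 − rank ∂_2 = (15 − 5) − 10 = 0, and ∂_2 has invariant factor 2 > 1, so H_1 ≅ Z/2.
  H_2: rank ker ∂_2 − rank ∂_3 = (10 − 10) − 0 = 0, and there is no ∂_3, so H_2 ≅ 0.

(K is a triangulation of the real projective plane RP^2.)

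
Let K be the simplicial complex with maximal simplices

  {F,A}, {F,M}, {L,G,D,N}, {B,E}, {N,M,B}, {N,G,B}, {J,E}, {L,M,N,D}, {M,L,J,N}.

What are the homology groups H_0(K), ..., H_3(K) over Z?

H_0 ≅ Z,  H_1 ≅ Z,  H_2 = 0,  H_3 = 0.

Fix the vertex order A < B < D < E < F < G < J < L < M < N and write every simplex with vertices in increasing order. Then dim K = 3 and the simplices of K are:

  0-simplices (10): A, B, D, E, F, G, J, L, M, N
  1-simplices (19): AF, BE, BG, BM, BN, DG, DL, DM, DN, EJ, FM, GL, GN, JL, JM, JN, LM, LN, MN
  2-simplices (12): BGN, BMN, DGL, DGN, DLM, DLN, DMN, GLN, JLM, JLN, JMN, LMN
  3-simplices (3): DGLN, DLMN, JLMN

so the chain groups are C_0 ≅ Z^10, C_1 ≅ Z^19, C_2 ≅ Z^12, C_3 ≅ Z^3.

Boundary ∂_1: C_1 → C_0 maps an edge to its endpoints' difference, ∂[p,q] = q − p.
The resulting 10×19 matrix has rank 9, and its Smith normal form has invariant factors (1,1,1,1,1,1,1,1,1).

Boundary ∂_2: C_2 → C_1 acts by ∂[p,q,r] = [q,r] − [p,r] + [p,q]. For instance
  ∂DGN = GN − DN + DG,
  ∂GLN = LN − GN + GL.
The 19×12 boundary matrix has rank 9 and Smith normal form diag(1,1,1,1,1,1,1,1,1).

Boundary ∂_3: C_3 → C_2 sends each 3-simplex σ to the alternating sum Σ_i (−1)^i (σ with its i-th vertex removed). For instance
  ∂DLMN = LMN − DMN + DLN − DLM,
  ∂JLMN = LMN − JMN + JLN − JLM.
This gives a 12×3 integer matrix of rank 3; reducing to Smith normal form yields diagonal entries (1,1,1).

From H_k ≅ ker(∂_k) / im(∂_{k+1}) we obtain:

  H_0: rank C_0 − rank ∂_1 = 10 − 9 = 1, and the invariant factors of ∂_1 are all 1, so H_0 ≅ Z.
  H_1: rank ker ∂_1 − rank ∂_2 = (19 − 9) − 9 = 1, and the invariant factors of ∂_2 are all 1, so H_1 ≅ Z.
  H_2: rank ker ∂_2 − rank ∂_3 = (12 − 9) − 3 = 0, and the invariant factors of ∂_3 are all 1, so H_2 ≅ 0.
  H_3: rank ker ∂_3 − rank ∂_4 = (3 − 3) − 0 = 0, and there is no ∂_4, so H_3 ≅ 0.

As a check, the Euler characteristic is 10 − 19 + 12 − 3 = 0, which agrees with 1 − 1 + 0 − 0 = 0.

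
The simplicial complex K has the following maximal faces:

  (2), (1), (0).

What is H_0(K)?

Fix the vertex order 0 < 1 < 2 and write every simplex with vertices in increasing order. Then dim K = 0 and the simplices of K are:

  0-simplices (3): [0], [1], [2]

so the chain groups are C_0 ≅ Z^3.

Computing H_k = (kernel of ∂_k) / (image of ∂_{k+1}):

  H_0: rank C_0 − rank ∂_1 = 3 − 0 = 3, and there is no ∂_1, so H_0 = Z^3.

(K is a triangulation of a set of 3 points.)

H_0 ≅ Z^3.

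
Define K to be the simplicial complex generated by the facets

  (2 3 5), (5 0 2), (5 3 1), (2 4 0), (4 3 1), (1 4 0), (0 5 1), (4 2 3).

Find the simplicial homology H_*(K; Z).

Take the total order 0 < 1 < 2 < 3 < 4 < 5 on the vertex set. Then K (dimension 2) consists of the simplices:

  0-simplices (6): [0], [1], [2], [3], [4], [5]
  1-simplices (12): [0,1], [0,2], [0,4], [0,5], [1,3], [1,4], [1,5], [2,3], [2,4], [2,5], [3,4], [3,5]
  2-simplices (8): [0,1,4], [0,1,5], [0,2,4], [0,2,5], [1,3,4], [1,3,5], [2,3,4], [2,3,5]

so the chain groups are C_0 ≅ Z^6, C_1 ≅ Z^12, C_2 ≅ Z^8.

Boundary ∂_1: C_1 → C_0 is given by ∂[p,q] = [q] − [p].
The 6×12 boundary matrix has rank 5 and Smith normal form diag(1,1,1,1,1).

Boundary ∂_2: C_2 → C_1 acts by ∂[p,q,r] = [q,r] − [p,r] + [p,q]. For instance
  ∂[1,3,5] = [3,5] − [1,5] + [1,3],
  ∂[1,3,4] = [3,4] − [1,4] + [1,3].
As a 12×8 matrix over Z this has rank 7, with invariant factors (1,1,1,1,1,1,1).

From H_k ≅ ker(∂_k) / im(∂_{k+1}) we obtain:

  H_0: rank C_0 − rank ∂_1 = 6 − 5 = 1, and the invariant factors of ∂_1 are all 1, so H_0 = Z.
  H_1: rank ker ∂_1 − rank ∂_2 = (12 − 5) − 7 = 0, and the invariant factors of ∂_2 are all 1, so H_1 = 0.
  H_2: rank ker ∂_2 − rank ∂_3 = (8 − 7) − 0 = 1, and there is no ∂_3, so H_2 = Z.

(K is a triangulation of the 2-sphere S^2.)

H_0 ≅ Z,  H_1 = 0,  H_2 ≅ Z.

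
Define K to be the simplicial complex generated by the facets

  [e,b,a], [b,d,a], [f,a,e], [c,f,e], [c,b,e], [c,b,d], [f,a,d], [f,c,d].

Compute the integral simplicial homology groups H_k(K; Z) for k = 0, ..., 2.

H_0 = Z,  H_1 = 0,  H_2 = Z.

Fix the vertex order a < b < c < d < e < f and write every simplex with vertices in increasing order. Then dim K = 2 and the simplices of K are:

  0-simplices (6): a, b, c, d, e, f
  1-simplices (12): ab, ad, ae, af, bc, bd, be, cd, ce, cf, df, ef
  2-simplices (8): abd, abe, adf, aef, bcd, bce, cdf, cef

giving chain groups C_0 ≅ Z^6, C_1 ≅ Z^12, C_2 ≅ Z^8.

Boundary ∂_1: C_1 → C_0 sends each edge [p,q] (with p < q) to q − p.
The resulting 6×12 matrix has rank 5, and its Smith normal form has invariant factors (1,1,1,1,1).

∂_2: C_2 → C_1 maps a triangle to the signed sum of its edges. For instance
  ∂abe = be − ae + ab,
  ∂abd = bd − ad + ab.
The resulting 12×8 matrix has rank 7, and its Smith normal form has invariant factors (1,1,1,1,1,1,1).

Computing H_k = (kernel of ∂_k) / (image of ∂_{k+1}):

  H_0: rank C_0 − rank ∂_1 = 6 − 5 = 1, and the invariant factors of ∂_1 are all 1, so H_0 ≅ Z.
  H_1: rank ker ∂_1 − rank ∂_2 = (12 − 5) − 7 = 0, and the invariant factors of ∂_2 are all 1, so H_1 ≅ 0.
  H_2: rank ker ∂_2 − rank ∂_3 = (8 − 7) − 0 = 1, and there is no ∂_3, so H_2 ≅ Z.

As a check, the Euler characteristic is 6 − 12 + 8 = 2, which agrees with 1 − 0 + 1 = 2.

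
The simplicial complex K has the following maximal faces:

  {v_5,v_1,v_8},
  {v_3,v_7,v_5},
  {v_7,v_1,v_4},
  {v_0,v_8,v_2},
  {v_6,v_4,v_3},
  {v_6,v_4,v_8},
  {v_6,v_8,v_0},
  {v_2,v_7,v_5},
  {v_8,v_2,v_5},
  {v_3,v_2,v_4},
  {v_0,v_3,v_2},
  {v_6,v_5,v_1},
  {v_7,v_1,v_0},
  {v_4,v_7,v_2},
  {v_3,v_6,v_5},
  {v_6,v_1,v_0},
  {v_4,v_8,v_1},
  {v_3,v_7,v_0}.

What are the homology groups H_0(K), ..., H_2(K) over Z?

H_0 ≅ Z,  H_1 ≅ Z ⊕ Z/2Z,  H_2 = 0.

We work with the vertex ordering v_0 < v_1 < v_2 < v_3 < v_4 < v_5 < v_6 < v_7 < v_8. The simplices of K, each written with vertices in increasing order, are:

  0-simplices (9): [v_0], [v_1], [v_2], [v_3], [v_4], [v_5], [v_6], [v_7], [v_8]
  1-simplices (27): (27 of them)
  2-simplices (18): (18 of them)

Hence C_0 ≅ Z^9, C_1 ≅ Z^27, C_2 ≅ Z^18.

∂_1: C_1 → C_0 is given by ∂[p,q] = [q] − [p].
The resulting 9×27 matrix has rank 8, and its Smith normal form has invariant factors (1,1,1,1,1,1,1,1).

∂_2: C_2 → C_1 acts by ∂[p,q,r] = [q,r] − [p,r] + [p,q]. For instance
  ∂[v_3,v_5,v_6] = [v_5,v_6] − [v_3,v_6] + [v_3,v_5],
  ∂[v_0,v_1,v_6] = [v_1,v_6] − [v_0,v_6] + [v_0,v_1].
The resulting 27×18 matrix has rank 18, and its Smith normal form has invariant factors (1,1,1,1,1,1,1,1,1,1,1,1,1,1,1,1,1,2).

From H_k ≅ ker(∂_k) / im(∂_{k+1}) we obtain:

  H_0: rank C_0 − rank ∂_1 = 9 − 8 = 1, and the invariant factors of ∂_1 are all 1, so H_0 ≅ Z.
  H_1: rank ker ∂_1 − rank ∂_2 = (27 − 8) − 18 = 1, and ∂_2 has invariant factor 2 > 1, so H_1 ≅ Z ⊕ Z/2Z.
  H_2: rank ker ∂_2 − rank ∂_3 = (18 − 18) − 0 = 0, and there is no ∂_3, so H_2 ≅ 0.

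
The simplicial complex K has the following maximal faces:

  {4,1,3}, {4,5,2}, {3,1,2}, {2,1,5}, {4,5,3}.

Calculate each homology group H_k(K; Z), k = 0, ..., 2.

Take the total order 1 < 2 < 3 < 4 < 5 on the vertex set. Then K (dimension 2) consists of the simplices:

  0-simplices (5): [1], [2], [3], [4], [5]
  1-simplices (10): [1,2], [1,3], [1,4], [1,5], [2,3], [2,4], [2,5], [3,4], [3,5], [4,5]
  2-simplices (5): [1,2,3], [1,2,5], [1,3,4], [2,4,5], [3,4,5]

so the chain groups are C_0 ≅ Z^5, C_1 ≅ Z^10, C_2 ≅ Z^5.

∂_1: C_1 → C_0 is given by ∂[p,q] = [q] − [p].
The resulting 5×10 matrix has rank 4, and its Smith normal form has invariant factors (1,1,1,1).

∂_2: C_2 → C_1 sends each 2-simplex [p,q,r] to [q,r] − [p,r] + [p,q]. For instance
  ∂[1,2,3] = [2,3] − [1,3] + [1,2],
  ∂[2,4,5] = [4,5] − [2,5] + [2,4].
The resulting 10×5 matrix has rank 5, and its Smith normal form has invariant factors (1,1,1,1,1).

Reading off H_k = ker ∂_k / im ∂_{k+1}:

  H_0: rank C_0 − rank ∂_1 = 5 − 4 = 1, and the invariant factors of ∂_1 are all 1, so H_0 = Z.
  H_1: rank ker ∂_1 − rank ∂_2 = (10 − 4) − 5 = 1, and the invariant factors of ∂_2 are all 1, so H_1 = Z.
  H_2: rank ker ∂_2 − rank ∂_3 = (5 − 5) − 0 = 0, and there is no ∂_3, so H_2 = 0.

(K is a triangulation of the Möbius band.)

H_0 = Z,  H_1 = Z,  H_2 = 0.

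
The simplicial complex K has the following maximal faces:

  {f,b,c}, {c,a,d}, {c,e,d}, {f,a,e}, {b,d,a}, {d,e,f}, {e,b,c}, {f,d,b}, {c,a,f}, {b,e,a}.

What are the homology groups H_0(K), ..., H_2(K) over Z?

H_0 = Z,  H_1 = Z/2,  H_2 = 0.

We work with the vertex ordering a < b < c < d < e < f. The simplices of K, each written with vertices in increasing order, are:

  0-simplices (6): a, b, c, d, e, f
  1-simplices (15): ab, ac, ad, ae, af, bc, bd, be, bf, cd, ce, cf, de, df, ef
  2-simplices (10): abd, abe, acd, acf, aef, bce, bcf, bdf, cde, def

so the chain groups are C_0 ≅ Z^6, C_1 ≅ Z^15, C_2 ≅ Z^10.

The boundary map ∂_1: C_1 → C_0 maps an edge to its endpoints' difference, ∂[p,q] = q − p. For instance
  ∂bc = c − b.
The resulting 6×15 matrix has rank 5, and its Smith normal form has invariant factors (1,1,1,1,1).

Boundary ∂_2: C_2 → C_1 acts by ∂[p,q,r] = [q,r] − [p,r] + [p,q]. For instance
  ∂abe = be − ae + ab,
  ∂acf = cf − af + ac.
The 15×10 boundary matrix has rank 10 and Smith normal form diag(1,1,1,1,1,1,1,1,1,2).

Computing H_k = (kernel of ∂_k) / (image of ∂_{k+1}):

  H_0: rank C_0 − rank ∂_1 = 6 − 5 = 1, and the invariant factors of ∂_1 are all 1, so H_0 ≅ Z.
  H_1: rank ker ∂_1 − rank ∂_2 = (15 − 5) − 10 = 0, and ∂_2 has invariant factor 2 > 1, so H_1 ≅ Z/2.
  H_2: rank ker ∂_2 − rank ∂_3 = (10 − 10) − 0 = 0, and there is no ∂_3, so H_2 ≅ 0.

(K is a triangulation of the real projective plane RP^2.)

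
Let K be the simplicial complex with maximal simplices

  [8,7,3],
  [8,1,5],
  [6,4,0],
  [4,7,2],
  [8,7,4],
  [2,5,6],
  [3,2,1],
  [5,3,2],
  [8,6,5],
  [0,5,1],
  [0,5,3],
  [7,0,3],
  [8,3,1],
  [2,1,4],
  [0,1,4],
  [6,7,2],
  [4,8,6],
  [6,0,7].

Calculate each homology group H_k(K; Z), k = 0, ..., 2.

H_0 ≅ Z,  H_1 ≅ Z ⊕ Z/2,  H_2 = 0.

Fix the vertex order 0 < 1 < 2 < 3 < 4 < 5 < 6 < 7 < 8 and write every simplex with vertices in increasing order. Then dim K = 2 and the simplices of K are:

  0-simplices (9): [0], [1], [2], [3], [4], [5], [6], [7], [8]
  1-simplices (27): (27 of them)
  2-simplices (18): [0,1,4], [0,1,5], [0,3,5], [0,3,7], [0,4,6], [0,6,7], [1,2,3], [1,2,4], [1,3,8], [1,5,8], [2,3,5], [2,4,7], [2,5,6], [2,6,7], [3,7,8], [4,6,8], [4,7,8], [5,6,8]

so the chain groups are C_0 ≅ Z^9, C_1 ≅ Z^27, C_2 ≅ Z^18.

The boundary map ∂_1: C_1 → C_0 sends each edge [p,q] (with p < q) to q − p. For instance
  ∂[0,7] = [7] − [0].
As a 9×27 matrix over Z this has rank 8, with invariant factors (1,1,1,1,1,1,1,1).

∂_2: C_2 → C_1 maps a triangle to the signed sum of its edges. For instance
  ∂[0,3,7] = [3,7] − [0,7] + [0,3],
  ∂[1,3,8] = [3,8] − [1,8] + [1,3].
As a 27×18 matrix over Z this has rank 18, with invariant factors (1,1,1,1,1,1,1,1,1,1,1,1,1,1,1,1,1,2).

Computing H_k = (kernel of ∂_k) / (image of ∂_{k+1}):

  H_0: rank C_0 − rank ∂_1 = 9 − 8 = 1, and the invariant factors of ∂_1 are all 1, so H_0 ≅ Z.
  H_1: rank ker ∂_1 − rank ∂_2 = (27 − 8) − 18 = 1, and ∂_2 has invariant factor 2 > 1, so H_1 ≅ Z ⊕ Z/2.
  H_2: rank ker ∂_2 − rank ∂_3 = (18 − 18) − 0 = 0, and there is no ∂_3, so H_2 ≅ 0.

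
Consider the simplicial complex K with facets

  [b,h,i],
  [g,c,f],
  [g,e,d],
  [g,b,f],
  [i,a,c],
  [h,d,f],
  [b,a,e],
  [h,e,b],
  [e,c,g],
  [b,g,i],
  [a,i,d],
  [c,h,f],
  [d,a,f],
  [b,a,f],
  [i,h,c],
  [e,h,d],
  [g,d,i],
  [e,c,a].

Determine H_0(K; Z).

H_0 ≅ Z.

Take the total order a < b < c < d < e < f < g < h < i on the vertex set. Then K (dimension 2) consists of the simplices:

  0-simplices (9): a, b, c, d, e, f, g, h, i
  1-simplices (27): ab, ac, ad, ae, af, ai, be, bf, bg, bh, bi, ce, cf, cg, ch, ci, de, df, dg, dh, di, eg, eh, fg, fh, gi, hi
  2-simplices (18): abe, abf, ace, aci, adf, adi, beh, bfg, bgi, bhi, ceg, cfg, cfh, chi, deg, deh, dfh, dgi

Hence C_0 ≅ Z^9, C_1 ≅ Z^27, C_2 ≅ Z^18.

Boundary ∂_1: C_1 → C_0 sends each edge [p,q] (with p < q) to q − p.
The resulting 9×27 matrix has rank 8, and its Smith normal form has invariant factors (1,1,1,1,1,1,1,1).

The boundary map ∂_2: C_2 → C_1 acts by ∂[p,q,r] = [q,r] − [p,r] + [p,q]. For instance
  ∂ace = ce − ae + ac,
  ∂deh = eh − dh + de.
This gives a 27×18 integer matrix of rank 17; reducing to Smith normal form yields diagonal entries (1,1,1,1,1,1,1,1,1,1,1,1,1,1,1,1,1).

From H_k ≅ ker(∂_k) / im(∂_{k+1}) we obtain:

  H_0: rank C_0 − rank ∂_1 = 9 − 8 = 1, and the invariant factors of ∂_1 are all 1, so H_0 = Z.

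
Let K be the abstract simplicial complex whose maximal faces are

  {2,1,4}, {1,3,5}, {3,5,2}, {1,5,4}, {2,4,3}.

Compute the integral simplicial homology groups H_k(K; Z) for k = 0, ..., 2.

K has 5 vertices, 10 edges, 5 triangles.
rank ∂_0 = 0, rank ∂_1 = 4 ⇒ b_0 = 5 − 0 − 4 = 1; all invariant factors of ∂_1 are 1 so no torsion. So H_0 ≅ Z.
rank ∂_1 = 4, rank ∂_2 = 5 ⇒ b_1 = 10 − 4 − 5 = 1; all invariant factors of ∂_2 are 1 so no torsion. So H_1 ≅ Z.
rank ∂_2 = 5, rank ∂_3 = 0 ⇒ b_2 = 5 − 5 − 0 = 0. So H_2 ≅ 0.

H_0 = Z,  H_1 = Z,  H_2 = 0.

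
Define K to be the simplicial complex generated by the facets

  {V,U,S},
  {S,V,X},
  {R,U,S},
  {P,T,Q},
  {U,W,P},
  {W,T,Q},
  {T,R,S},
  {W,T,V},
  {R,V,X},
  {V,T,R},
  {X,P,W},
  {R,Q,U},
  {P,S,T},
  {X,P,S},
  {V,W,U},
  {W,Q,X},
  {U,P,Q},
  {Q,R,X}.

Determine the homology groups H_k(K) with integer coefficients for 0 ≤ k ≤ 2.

H_0 = Z,  H_1 = Z ⊕ Z/2Z,  H_2 = 0.

Fix the vertex order P < Q < R < S < T < U < V < W < X and write every simplex with vertices in increasing order. Then dim K = 2 and the simplices of K are:

  0-simplices (9): P, Q, R, S, T, U, V, W, X
  1-simplices (27): PQ, PS, PT, PU, PW, PX, QR, QT, QU, QW, QX, RS, RT, RU, RV, RX, ST, SU, SV, SX, TV, TW, UV, UW, VW, VX, WX
  2-simplices (18): PQT, PQU, PST, PSX, PUW, PWX, QRU, QRX, QTW, QWX, RST, RSU, RTV, RVX, SUV, SVX, TVW, UVW

giving chain groups C_0 ≅ Z^9, C_1 ≅ Z^27, C_2 ≅ Z^18.

Boundary ∂_1: C_1 → C_0 is given by ∂[p,q] = [q] − [p]. For instance
  ∂RU = U − R.
This gives a 9×27 integer matrix of rank 8; reducing to Smith normal form yields diagonal entries (1,1,1,1,1,1,1,1).

∂_2: C_2 → C_1 maps a triangle to the signed sum of its edges. For instance
  ∂QWX = WX − QX + QW,
  ∂RST = ST − RT + RS.
This gives a 27×18 integer matrix of rank 18; reducing to Smith normal form yields diagonal entries (1,1,1,1,1,1,1,1,1,1,1,1,1,1,1,1,1,2).

From H_k ≅ ker(∂_k) / im(∂_{k+1}) we obtain:

  H_0: rank C_0 − rank ∂_1 = 9 − 8 = 1, and the invariant factors of ∂_1 are all 1, so H_0 ≅ Z.
  H_1: rank ker ∂_1 − rank ∂_2 = (27 − 8) − 18 = 1, and ∂_2 has invariant factor 2 > 1, so H_1 ≅ Z ⊕ Z/2Z.
  H_2: rank ker ∂_2 − rank ∂_3 = (18 − 18) − 0 = 0, and there is no ∂_3, so H_2 ≅ 0.

As a check, the Euler characteristic is 9 − 27 + 18 = 0, which agrees with 1 − 1 + 0 = 0.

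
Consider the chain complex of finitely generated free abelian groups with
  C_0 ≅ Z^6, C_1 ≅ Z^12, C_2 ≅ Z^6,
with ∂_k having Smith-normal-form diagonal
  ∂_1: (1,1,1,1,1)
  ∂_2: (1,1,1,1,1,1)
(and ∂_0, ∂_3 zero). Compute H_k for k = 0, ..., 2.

H_0 ≅ Z,  H_1 ≅ Z,  H_2 = 0.

H_0: b_0 = 6 − 0 − 5 = 1; torsion from ∂_1 factors > 1: none. So H_0 ≅ Z.
H_1: b_1 = 12 − 5 − 6 = 1; torsion from ∂_2 factors > 1: none. So H_1 ≅ Z.
H_2: b_2 = 6 − 6 − 0 = 0; torsion from ∂_3 factors > 1: none. So H_2 ≅ 0.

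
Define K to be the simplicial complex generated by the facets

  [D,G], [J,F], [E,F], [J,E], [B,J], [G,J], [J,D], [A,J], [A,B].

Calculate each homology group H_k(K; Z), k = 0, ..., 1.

H_0 = Z,  H_1 = Z^3.

Take the total order A < B < D < E < F < G < J on the vertex set. Then K (dimension 1) consists of the simplices:

  0-simplices (7): A, B, D, E, F, G, J
  1-simplices (9): AB, AJ, BJ, DG, DJ, EF, EJ, FJ, GJ

so the chain groups are C_0 ≅ Z^7, C_1 ≅ Z^9.

The boundary map ∂_1: C_1 → C_0 maps an edge to its endpoints' difference, ∂[p,q] = q − p. For instance
  ∂EF = F − E.
The resulting 7×9 matrix has rank 6, and its Smith normal form has invariant factors (1,1,1,1,1,1).

Computing H_k = (kernel of ∂_k) / (image of ∂_{k+1}):

  H_0: rank C_0 − rank ∂_1 = 7 − 6 = 1, and the invariant factors of ∂_1 are all 1, so H_0 = Z.
  H_1: rank ker ∂_1 − rank ∂_2 = (9 − 6) − 0 = 3, and there is no ∂_2, so H_1 = Z^3.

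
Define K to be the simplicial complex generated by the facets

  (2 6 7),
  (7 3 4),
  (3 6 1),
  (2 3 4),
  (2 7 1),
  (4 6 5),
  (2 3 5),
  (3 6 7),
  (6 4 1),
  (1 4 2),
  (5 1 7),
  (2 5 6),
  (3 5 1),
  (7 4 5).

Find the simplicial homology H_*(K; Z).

H_0 ≅ Z,  H_1 ≅ Z^2,  H_2 ≅ Z.

K has 7 vertices, 21 edges, 14 triangles.
rank ∂_0 = 0, rank ∂_1 = 6 ⇒ b_0 = 7 − 0 − 6 = 1; all invariant factors of ∂_1 are 1 so no torsion. So H_0 = Z.
rank ∂_1 = 6, rank ∂_2 = 13 ⇒ b_1 = 21 − 6 − 13 = 2; all invariant factors of ∂_2 are 1 so no torsion. So H_1 = Z^2.
rank ∂_2 = 13, rank ∂_3 = 0 ⇒ b_2 = 14 − 13 − 0 = 1. So H_2 = Z.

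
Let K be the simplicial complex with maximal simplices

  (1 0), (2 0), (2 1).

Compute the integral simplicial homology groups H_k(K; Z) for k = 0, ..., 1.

H_0 ≅ Z,  H_1 ≅ Z.

Order the vertices as 0 < 1 < 2. Listing each simplex with vertices in this order, K has dimension 1 with simplices:

  0-simplices (3): [0], [1], [2]
  1-simplices (3): [0,1], [0,2], [1,2]

so the chain groups are C_0 ≅ Z^3, C_1 ≅ Z^3.

Boundary ∂_1: C_1 → C_0 sends each edge [p,q] (with p < q) to q − p. For instance
  ∂[0,2] = [2] − [0].
This gives a 3×3 integer matrix of rank 2; reducing to Smith normal form yields diagonal entries (1,1).

Computing H_k = (kernel of ∂_k) / (image of ∂_{k+1}):

  H_0: rank C_0 − rank ∂_1 = 3 − 2 = 1, and the invariant factors of ∂_1 are all 1, so H_0 ≅ Z.
  H_1: rank ker ∂_1 − rank ∂_2 = (3 − 2) − 0 = 1, and there is no ∂_2, so H_1 ≅ Z.

As a check, the Euler characteristic is 3 − 3 = 0, which agrees with 1 − 1 = 0.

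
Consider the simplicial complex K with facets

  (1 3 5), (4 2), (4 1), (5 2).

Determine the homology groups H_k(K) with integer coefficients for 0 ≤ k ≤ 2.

H_0 ≅ Z,  H_1 ≅ Z,  H_2 = 0.

Take the total order 1 < 2 < 3 < 4 < 5 on the vertex set. Then K (dimension 2) consists of the simplices:

  0-simplices (5): [1], [2], [3], [4], [5]
  1-simplices (6): [1,3], [1,4], [1,5], [2,4], [2,5], [3,5]
  2-simplices (1): [1,3,5]

Hence C_0 ≅ Z^5, C_1 ≅ Z^6, C_2 ≅ Z^1.

The boundary map ∂_1: C_1 → C_0 is given by ∂[p,q] = [q] − [p]. For instance
  ∂[1,5] = [5] − [1].
The resulting 5×6 matrix has rank 4, and its Smith normal form has invariant factors (1,1,1,1).

Boundary ∂_2: C_2 → C_1 acts by ∂[p,q,r] = [q,r] − [p,r] + [p,q]. For instance
  ∂[1,3,5] = [3,5] − [1,5] + [1,3].
The resulting 6×1 matrix has rank 1, and its Smith normal form has invariant factors (1).

Computing H_k = (kernel of ∂_k) / (image of ∂_{k+1}):

  H_0: rank C_0 − rank ∂_1 = 5 − 4 = 1, and the invariant factors of ∂_1 are all 1, so H_0 = Z.
  H_1: rank ker ∂_1 − rank ∂_2 = (6 − 4) − 1 = 1, and the invariant factors of ∂_2 are all 1, so H_1 = Z.
  H_2: rank ker ∂_2 − rank ∂_3 = (1 − 1) − 0 = 0, and there is no ∂_3, so H_2 = 0.

As a check, the Euler characteristic is 5 − 6 + 1 = 0, which agrees with 1 − 1 + 0 = 0.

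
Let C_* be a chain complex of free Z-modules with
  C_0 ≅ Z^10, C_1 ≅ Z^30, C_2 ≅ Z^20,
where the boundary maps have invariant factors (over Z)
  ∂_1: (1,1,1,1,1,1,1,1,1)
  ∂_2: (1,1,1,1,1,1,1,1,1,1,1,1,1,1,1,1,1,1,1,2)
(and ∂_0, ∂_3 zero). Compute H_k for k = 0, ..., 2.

H_0 = Z,  H_1 = Z ⊕ Z_2,  H_2 = 0.

H_0: b_0 = 10 − 0 − 9 = 1; torsion from ∂_1 factors > 1: none. So H_0 = Z.
H_1: b_1 = 30 − 9 − 20 = 1; torsion from ∂_2 factors > 1: [2]. So H_1 = Z ⊕ Z_2.
H_2: b_2 = 20 − 20 − 0 = 0; torsion from ∂_3 factors > 1: none. So H_2 = 0.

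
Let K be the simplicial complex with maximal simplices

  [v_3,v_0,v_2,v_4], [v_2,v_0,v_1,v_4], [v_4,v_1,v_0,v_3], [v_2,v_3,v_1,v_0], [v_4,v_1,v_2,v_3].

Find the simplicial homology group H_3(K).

We work with the vertex ordering v_0 < v_1 < v_2 < v_3 < v_4. The simplices of K, each written with vertices in increasing order, are:

  0-simplices (5): [v_0], [v_1], [v_2], [v_3], [v_4]
  1-simplices (10): [v_0,v_1], [v_0,v_2], [v_0,v_3], [v_0,v_4], [v_1,v_2], [v_1,v_3], [v_1,v_4], [v_2,v_3], [v_2,v_4], [v_3,v_4]
  2-simplices (10): [v_0,v_1,v_2], [v_0,v_1,v_3], [v_0,v_1,v_4], [v_0,v_2,v_3], [v_0,v_2,v_4], [v_0,v_3,v_4], [v_1,v_2,v_3], [v_1,v_2,v_4], [v_1,v_3,v_4], [v_2,v_3,v_4]
  3-simplices (5): [v_0,v_1,v_2,v_3], [v_0,v_1,v_2,v_4], [v_0,v_1,v_3,v_4], [v_0,v_2,v_3,v_4], [v_1,v_2,v_3,v_4]

giving chain groups C_0 ≅ Z^5, C_1 ≅ Z^10, C_2 ≅ Z^10, C_3 ≅ Z^5.

∂_1: C_1 → C_0 maps an edge to its endpoints' difference, ∂[p,q] = q − p. For instance
  ∂[v_0,v_2] = [v_2] − [v_0].
As a 5×10 matrix over Z this has rank 4, with invariant factors (1,1,1,1).

The boundary map ∂_2: C_2 → C_1 acts by ∂[p,q,r] = [q,r] − [p,r] + [p,q]. For instance
  ∂[v_0,v_2,v_3] = [v_2,v_3] − [v_0,v_3] + [v_0,v_2],
  ∂[v_1,v_2,v_3] = [v_2,v_3] − [v_1,v_3] + [v_1,v_2].
The 10×10 boundary matrix has rank 6 and Smith normal form diag(1,1,1,1,1,1).

The boundary map ∂_3: C_3 → C_2 sends each 3-simplex σ to the alternating sum Σ_i (−1)^i (σ with its i-th vertex removed). For instance
  ∂[v_0,v_1,v_2,v_4] = [v_1,v_2,v_4] − [v_0,v_2,v_4] + [v_0,v_1,v_4] − [v_0,v_1,v_2],
  ∂[v_0,v_1,v_2,v_3] = [v_1,v_2,v_3] − [v_0,v_2,v_3] + [v_0,v_1,v_3] − [v_0,v_1,v_2].
The 10×5 boundary matrix has rank 4 and Smith normal form diag(1,1,1,1).

Reading off H_k = ker ∂_k / im ∂_{k+1}:

  H_3: rank ker ∂_3 − rank ∂_4 = (5 − 4) − 0 = 1, and there is no ∂_4, so H_3 ≅ Z.

H_3 ≅ Z.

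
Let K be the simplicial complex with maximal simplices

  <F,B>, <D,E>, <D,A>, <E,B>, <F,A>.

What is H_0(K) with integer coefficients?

H_0 = Z.

Order the vertices as A < B < D < E < F. Listing each simplex with vertices in this order, K has dimension 1 with simplices:

  0-simplices (5): A, B, D, E, F
  1-simplices (5): AD, AF, BE, BF, DE

Hence C_0 ≅ Z^5, C_1 ≅ Z^5.

Boundary ∂_1: C_1 → C_0 is given by ∂[p,q] = [q] − [p].
This gives a 5×5 integer matrix of rank 4; reducing to Smith normal form yields diagonal entries (1,1,1,1).

Computing H_k = (kernel of ∂_k) / (image of ∂_{k+1}):

  H_0: rank C_0 − rank ∂_1 = 5 − 4 = 1, and the invariant factors of ∂_1 are all 1, so H_0 ≅ Z.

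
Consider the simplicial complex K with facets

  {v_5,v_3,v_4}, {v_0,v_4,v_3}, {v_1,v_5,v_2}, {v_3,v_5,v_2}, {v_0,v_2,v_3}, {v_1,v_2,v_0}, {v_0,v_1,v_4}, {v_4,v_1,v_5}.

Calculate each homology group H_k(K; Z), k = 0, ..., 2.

H_0 = Z,  H_1 = 0,  H_2 = Z.

Fix the vertex order v_0 < v_1 < v_2 < v_3 < v_4 < v_5 and write every simplex with vertices in increasing order. Then dim K = 2 and the simplices of K are:

  0-simplices (6): [v_0], [v_1], [v_2], [v_3], [v_4], [v_5]
  1-simplices (12): [v_0,v_1], [v_0,v_2], [v_0,v_3], [v_0,v_4], [v_1,v_2], [v_1,v_4], [v_1,v_5], [v_2,v_3], [v_2,v_5], [v_3,v_4], [v_3,v_5], [v_4,v_5]
  2-simplices (8): [v_0,v_1,v_2], [v_0,v_1,v_4], [v_0,v_2,v_3], [v_0,v_3,v_4], [v_1,v_2,v_5], [v_1,v_4,v_5], [v_2,v_3,v_5], [v_3,v_4,v_5]

Hence C_0 ≅ Z^6, C_1 ≅ Z^12, C_2 ≅ Z^8.

∂_1: C_1 → C_0 maps an edge to its endpoints' difference, ∂[p,q] = q − p.
The 6×12 boundary matrix has rank 5 and Smith normal form diag(1,1,1,1,1).

Boundary ∂_2: C_2 → C_1 maps a triangle to the signed sum of its edges. For instance
  ∂[v_0,v_1,v_4] = [v_1,v_4] − [v_0,v_4] + [v_0,v_1],
  ∂[v_0,v_2,v_3] = [v_2,v_3] − [v_0,v_3] + [v_0,v_2].
This gives a 12×8 integer matrix of rank 7; reducing to Smith normal form yields diagonal entries (1,1,1,1,1,1,1).

From H_k ≅ ker(∂_k) / im(∂_{k+1}) we obtain:

  H_0: rank C_0 − rank ∂_1 = 6 − 5 = 1, and the invariant factors of ∂_1 are all 1, so H_0 ≅ Z.
  H_1: rank ker ∂_1 − rank ∂_2 = (12 − 5) − 7 = 0, and the invariant factors of ∂_2 are all 1, so H_1 ≅ 0.
  H_2: rank ker ∂_2 − rank ∂_3 = (8 − 7) − 0 = 1, and there is no ∂_3, so H_2 ≅ Z.

As a check, the Euler characteristic is 6 − 12 + 8 = 2, which agrees with 1 − 0 + 1 = 2.
(K is a triangulation of the 2-sphere S^2.)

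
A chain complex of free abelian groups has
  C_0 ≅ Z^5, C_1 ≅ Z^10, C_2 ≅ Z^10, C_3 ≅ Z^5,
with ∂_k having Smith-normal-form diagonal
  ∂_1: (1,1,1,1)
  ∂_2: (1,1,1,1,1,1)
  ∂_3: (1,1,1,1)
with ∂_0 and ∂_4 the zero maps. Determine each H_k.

H_0 = Z,  H_1 = 0,  H_2 = 0,  H_3 = Z.

H_0: b_0 = 5 − 0 − 4 = 1; torsion from ∂_1 factors > 1: none. So H_0 = Z.
H_1: b_1 = 10 − 4 − 6 = 0; torsion from ∂_2 factors > 1: none. So H_1 = 0.
H_2: b_2 = 10 − 6 − 4 = 0; torsion from ∂_3 factors > 1: none. So H_2 = 0.
H_3: b_3 = 5 − 4 − 0 = 1; torsion from ∂_4 factors > 1: none. So H_3 = Z.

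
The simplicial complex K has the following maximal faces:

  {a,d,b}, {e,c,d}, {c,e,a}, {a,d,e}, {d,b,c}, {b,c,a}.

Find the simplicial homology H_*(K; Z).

We work with the vertex ordering a < b < c < d < e. The simplices of K, each written with vertices in increasing order, are:

  0-simplices (5): a, b, c, d, e
  1-simplices (9): ab, ac, ad, ae, bc, bd, cd, ce, de
  2-simplices (6): abc, abd, ace, ade, bcd, cde

giving chain groups C_0 ≅ Z^5, C_1 ≅ Z^9, C_2 ≅ Z^6.

Boundary ∂_1: C_1 → C_0 sends each edge [p,q] (with p < q) to q − p. For instance
  ∂de = e − d.
The resulting 5×9 matrix has rank 4, and its Smith normal form has invariant factors (1,1,1,1).

Boundary ∂_2: C_2 → C_1 acts by ∂[p,q,r] = [q,r] − [p,r] + [p,q]. For instance
  ∂ade = de − ae + ad,
  ∂abc = bc − ac + ab.
The 9×6 boundary matrix has rank 5 and Smith normal form diag(1,1,1,1,1).

Now H_k = ker ∂_k / im ∂_{k+1}, so:

  H_0: rank C_0 − rank ∂_1 = 5 − 4 = 1, and the invariant factors of ∂_1 are all 1, so H_0 = Z.
  H_1: rank ker ∂_1 − rank ∂_2 = (9 − 4) − 5 = 0, and the invariant factors of ∂_2 are all 1, so H_1 = 0.
  H_2: rank ker ∂_2 − rank ∂_3 = (6 − 5) − 0 = 1, and there is no ∂_3, so H_2 = Z.

(K is a triangulation of the 2-sphere S^2.)

H_0 = Z,  H_1 = 0,  H_2 = Z.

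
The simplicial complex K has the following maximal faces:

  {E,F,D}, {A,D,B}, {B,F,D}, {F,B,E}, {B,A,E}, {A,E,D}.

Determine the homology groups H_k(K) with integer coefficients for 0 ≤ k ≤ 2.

Take the total order A < B < D < E < F on the vertex set. Then K (dimension 2) consists of the simplices:

  0-simplices (5): A, B, D, E, F
  1-simplices (9): AB, AD, AE, BD, BE, BF, DE, DF, EF
  2-simplices (6): ABD, ABE, ADE, BDF, BEF, DEF

so the chain groups are C_0 ≅ Z^5, C_1 ≅ Z^9, C_2 ≅ Z^6.

Boundary ∂_1: C_1 → C_0 maps an edge to its endpoints' difference, ∂[p,q] = q − p. For instance
  ∂AB = B − A.
The 5×9 boundary matrix has rank 4 and Smith normal form diag(1,1,1,1).

∂_2: C_2 → C_1 acts by ∂[p,q,r] = [q,r] − [p,r] + [p,q]. For instance
  ∂ABE = BE − AE + AB,
  ∂BDF = DF − BF + BD.
The 9×6 boundary matrix has rank 5 and Smith normal form diag(1,1,1,1,1).

Now H_k = ker ∂_k / im ∂_{k+1}, so:

  H_0: rank C_0 − rank ∂_1 = 5 − 4 = 1, and the invariant factors of ∂_1 are all 1, so H_0 ≅ Z.
  H_1: rank ker ∂_1 − rank ∂_2 = (9 − 4) − 5 = 0, and the invariant factors of ∂_2 are all 1, so H_1 ≅ 0.
  H_2: rank ker ∂_2 − rank ∂_3 = (6 − 5) − 0 = 1, and there is no ∂_3, so H_2 ≅ Z.

(K is a triangulation of the 2-sphere S^2.)

H_0 = Z,  H_1 = 0,  H_2 = Z.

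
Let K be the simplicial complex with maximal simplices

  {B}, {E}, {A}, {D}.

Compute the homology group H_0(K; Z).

K has 4 vertices.
rank ∂_0 = 0, rank ∂_1 = 0 ⇒ b_0 = 4 − 0 − 0 = 4. So H_0 = Z^4.

H_0 = Z^4.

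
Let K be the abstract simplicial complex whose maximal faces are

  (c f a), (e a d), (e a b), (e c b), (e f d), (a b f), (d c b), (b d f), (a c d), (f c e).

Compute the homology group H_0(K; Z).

Take the total order a < b < c < d < e < f on the vertex set. Then K (dimension 2) consists of the simplices:

  0-simplices (6): a, b, c, d, e, f
  1-simplices (15): ab, ac, ad, ae, af, bc, bd, be, bf, cd, ce, cf, de, df, ef
  2-simplices (10): abe, abf, acd, acf, ade, bcd, bce, bdf, cef, def

so the chain groups are C_0 ≅ Z^6, C_1 ≅ Z^15, C_2 ≅ Z^10.

∂_1: C_1 → C_0 sends each edge [p,q] (with p < q) to q − p.
The resulting 6×15 matrix has rank 5, and its Smith normal form has invariant factors (1,1,1,1,1).

The boundary map ∂_2: C_2 → C_1 maps a triangle to the signed sum of its edges. For instance
  ∂ade = de − ae + ad,
  ∂def = ef − df + de.
As a 15×10 matrix over Z this has rank 10, with invariant factors (1,1,1,1,1,1,1,1,1,2).

Now H_k = ker ∂_k / im ∂_{k+1}, so:

  H_0: rank C_0 − rank ∂_1 = 6 − 5 = 1, and the invariant factors of ∂_1 are all 1, so H_0 ≅ Z.

H_0 ≅ Z.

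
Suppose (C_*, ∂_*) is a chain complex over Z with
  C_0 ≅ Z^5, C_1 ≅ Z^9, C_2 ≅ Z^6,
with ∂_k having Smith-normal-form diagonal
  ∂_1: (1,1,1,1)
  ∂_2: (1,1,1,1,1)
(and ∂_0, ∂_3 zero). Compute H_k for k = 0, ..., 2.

H_0 ≅ Z,  H_1 = 0,  H_2 ≅ Z.

H_0: b_0 = 5 − 0 − 4 = 1; torsion from ∂_1 factors > 1: none. So H_0 ≅ Z.
H_1: b_1 = 9 − 4 − 5 = 0; torsion from ∂_2 factors > 1: none. So H_1 ≅ 0.
H_2: b_2 = 6 − 5 − 0 = 1; torsion from ∂_3 factors > 1: none. So H_2 ≅ Z.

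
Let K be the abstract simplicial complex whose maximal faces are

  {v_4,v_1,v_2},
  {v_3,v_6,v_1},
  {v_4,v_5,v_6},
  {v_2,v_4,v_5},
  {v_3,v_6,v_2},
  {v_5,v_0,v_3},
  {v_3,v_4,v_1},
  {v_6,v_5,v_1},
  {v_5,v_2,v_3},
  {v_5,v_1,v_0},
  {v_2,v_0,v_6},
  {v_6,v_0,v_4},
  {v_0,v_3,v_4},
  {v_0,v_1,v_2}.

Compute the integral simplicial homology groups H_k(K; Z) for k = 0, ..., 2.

Order the vertices as v_0 < v_1 < v_2 < v_3 < v_4 < v_5 < v_6. Listing each simplex with vertices in this order, K has dimension 2 with simplices:

  0-simplices (7): [v_0], [v_1], [v_2], [v_3], [v_4], [v_5], [v_6]
  1-simplices (21): (21 of them)
  2-simplices (14): (14 of them)

Hence C_0 ≅ Z^7, C_1 ≅ Z^21, C_2 ≅ Z^14.

∂_1: C_1 → C_0 sends each edge [p,q] (with p < q) to q − p.
As a 7×21 matrix over Z this has rank 6, with invariant factors (1,1,1,1,1,1).

∂_2: C_2 → C_1 maps a triangle to the signed sum of its edges. For instance
  ∂[v_4,v_5,v_6] = [v_5,v_6] − [v_4,v_6] + [v_4,v_5],
  ∂[v_2,v_3,v_6] = [v_3,v_6] − [v_2,v_6] + [v_2,v_3].
The 21×14 boundary matrix has rank 13 and Smith normal form diag(1,1,1,1,1,1,1,1,1,1,1,1,1).

Computing H_k = (kernel of ∂_k) / (image of ∂_{k+1}):

  H_0: rank C_0 − rank ∂_1 = 7 − 6 = 1, and the invariant factors of ∂_1 are all 1, so H_0 ≅ Z.
  H_1: rank ker ∂_1 − rank ∂_2 = (21 − 6) − 13 = 2, and the invariant factors of ∂_2 are all 1, so H_1 ≅ Z^2.
  H_2: rank ker ∂_2 − rank ∂_3 = (14 − 13) − 0 = 1, and there is no ∂_3, so H_2 ≅ Z.

H_0 = Z,  H_1 = Z^2,  H_2 = Z.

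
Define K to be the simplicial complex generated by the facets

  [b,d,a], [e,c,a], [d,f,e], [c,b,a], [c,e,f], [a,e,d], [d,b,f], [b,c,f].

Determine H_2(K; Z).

Order the vertices as a < b < c < d < e < f. Listing each simplex with vertices in this order, K has dimension 2 with simplices:

  0-simplices (6): a, b, c, d, e, f
  1-simplices (12): ab, ac, ad, ae, bc, bd, bf, ce, cf, de, df, ef
  2-simplices (8): abc, abd, ace, ade, bcf, bdf, cef, def

giving chain groups C_0 ≅ Z^6, C_1 ≅ Z^12, C_2 ≅ Z^8.

Boundary ∂_1: C_1 → C_0 is given by ∂[p,q] = [q] − [p]. For instance
  ∂ae = e − a.
The 6×12 boundary matrix has rank 5 and Smith normal form diag(1,1,1,1,1).

∂_2: C_2 → C_1 maps a triangle to the signed sum of its edges. For instance
  ∂abd = bd − ad + ab,
  ∂ade = de − ae + ad.
As a 12×8 matrix over Z this has rank 7, with invariant factors (1,1,1,1,1,1,1).

From H_k ≅ ker(∂_k) / im(∂_{k+1}) we obtain:

  H_2: rank ker ∂_2 − rank ∂_3 = (8 − 7) − 0 = 1, and there is no ∂_3, so H_2 ≅ Z.

H_2 ≅ Z.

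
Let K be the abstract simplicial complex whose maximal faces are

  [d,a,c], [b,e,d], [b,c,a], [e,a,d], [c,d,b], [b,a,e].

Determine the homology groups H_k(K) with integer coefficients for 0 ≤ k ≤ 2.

Order the vertices as a < b < c < d < e. Listing each simplex with vertices in this order, K has dimension 2 with simplices:

  0-simplices (5): a, b, c, d, e
  1-simplices (9): ab, ac, ad, ae, bc, bd, be, cd, de
  2-simplices (6): abc, abe, acd, ade, bcd, bde

so the chain groups are C_0 ≅ Z^5, C_1 ≅ Z^9, C_2 ≅ Z^6.

The boundary map ∂_1: C_1 → C_0 sends each edge [p,q] (with p < q) to q − p. For instance
  ∂ac = c − a.
The resulting 5×9 matrix has rank 4, and its Smith normal form has invariant factors (1,1,1,1).

Boundary ∂_2: C_2 → C_1 acts by ∂[p,q,r] = [q,r] − [p,r] + [p,q]. For instance
  ∂bcd = cd − bd + bc,
  ∂abc = bc − ac + ab.
This gives a 9×6 integer matrix of rank 5; reducing to Smith normal form yields diagonal entries (1,1,1,1,1).

Now H_k = ker ∂_k / im ∂_{k+1}, so:

  H_0: rank C_0 − rank ∂_1 = 5 − 4 = 1, and the invariant factors of ∂_1 are all 1, so H_0 = Z.
  H_1: rank ker ∂_1 − rank ∂_2 = (9 − 4) − 5 = 0, and the invariant factors of ∂_2 are all 1, so H_1 = 0.
  H_2: rank ker ∂_2 − rank ∂_3 = (6 − 5) − 0 = 1, and there is no ∂_3, so H_2 = Z.

H_0 ≅ Z,  H_1 = 0,  H_2 ≅ Z.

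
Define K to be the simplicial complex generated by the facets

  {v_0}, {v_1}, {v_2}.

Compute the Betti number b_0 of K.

b_0 = 3.

Take the total order v_0 < v_1 < v_2 on the vertex set. Then K (dimension 0) consists of the simplices:

  0-simplices (3): [v_0], [v_1], [v_2]

giving chain groups C_0 ≅ Z^3.

Computing H_k = (kernel of ∂_k) / (image of ∂_{k+1}):

  H_0: rank C_0 − rank ∂_1 = 3 − 0 = 3, and there is no ∂_1, so H_0 = Z^3.

Hence the Betti numbers are b_0 = 3.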